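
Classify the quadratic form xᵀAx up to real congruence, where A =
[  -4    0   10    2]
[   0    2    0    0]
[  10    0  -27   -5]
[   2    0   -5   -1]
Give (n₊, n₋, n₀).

step 0: pivot -4 → sign −
step 1: pivot 2 → sign +
step 2: pivot -2 → sign −
step 3: row/col 3 already zero → sign 0
signature = (1, 2, 1)

Answer: (1, 2, 1)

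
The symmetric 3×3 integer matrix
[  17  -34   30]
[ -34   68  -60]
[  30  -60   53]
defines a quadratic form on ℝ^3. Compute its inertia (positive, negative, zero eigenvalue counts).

step 0: pivot 17 → sign +
step 1: pivot 1/17 → sign +
step 2: row/col 2 already zero → sign 0
signature = (2, 0, 1)

Answer: (2, 0, 1)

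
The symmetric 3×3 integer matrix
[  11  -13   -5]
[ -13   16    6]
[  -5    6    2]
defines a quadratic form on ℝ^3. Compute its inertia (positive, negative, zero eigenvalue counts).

Answer: (2, 1, 0)

Derivation:
step 0: pivot 11 → sign +
step 1: pivot 7/11 → sign +
step 2: pivot -2/7 → sign −
signature = (2, 1, 0)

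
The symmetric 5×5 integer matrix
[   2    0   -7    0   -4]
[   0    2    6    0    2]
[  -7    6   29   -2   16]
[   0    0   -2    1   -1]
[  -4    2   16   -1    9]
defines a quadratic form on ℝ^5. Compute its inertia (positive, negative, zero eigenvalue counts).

Answer: (4, 1, 0)

Derivation:
step 0: pivot 2 → sign +
step 1: pivot 2 → sign +
step 2: pivot -27/2 → sign −
step 3: pivot 35/27 → sign +
step 4: pivot 2/35 → sign +
signature = (4, 1, 0)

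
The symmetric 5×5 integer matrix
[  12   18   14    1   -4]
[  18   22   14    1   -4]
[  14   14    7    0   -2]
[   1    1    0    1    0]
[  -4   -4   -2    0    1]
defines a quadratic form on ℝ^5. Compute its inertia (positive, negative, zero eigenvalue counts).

Answer: (4, 1, 0)

Derivation:
step 0: pivot 12 → sign +
step 1: pivot -5 → sign −
step 2: pivot 7/15 → sign +
step 3: pivot 1/2 → sign +
step 4: pivot 3/7 → sign +
signature = (4, 1, 0)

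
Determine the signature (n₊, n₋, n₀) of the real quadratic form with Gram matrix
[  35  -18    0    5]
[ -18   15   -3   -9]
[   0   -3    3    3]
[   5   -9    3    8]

step 0: pivot 35 → sign +
step 1: pivot 201/35 → sign +
step 2: pivot 96/67 → sign +
step 3: row/col 3 already zero → sign 0
signature = (3, 0, 1)

Answer: (3, 0, 1)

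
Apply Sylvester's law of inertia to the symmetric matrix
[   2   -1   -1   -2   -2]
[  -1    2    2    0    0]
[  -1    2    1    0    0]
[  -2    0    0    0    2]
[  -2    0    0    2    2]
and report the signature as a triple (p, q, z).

Answer: (2, 3, 0)

Derivation:
step 0: pivot 2 → sign +
step 1: pivot 3/2 → sign +
step 2: pivot -1 → sign −
step 3: pivot -8/3 → sign −
step 4: pivot -1/2 → sign −
signature = (2, 3, 0)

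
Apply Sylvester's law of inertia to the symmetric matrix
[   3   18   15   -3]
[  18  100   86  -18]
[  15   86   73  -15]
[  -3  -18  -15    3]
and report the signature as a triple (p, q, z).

step 0: pivot 3 → sign +
step 1: pivot -8 → sign −
step 2: row/col 2 already zero → sign 0
step 3: row/col 3 already zero → sign 0
signature = (1, 1, 2)

Answer: (1, 1, 2)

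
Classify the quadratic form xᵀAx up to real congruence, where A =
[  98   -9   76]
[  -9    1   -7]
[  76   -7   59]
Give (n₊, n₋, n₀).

step 0: pivot 98 → sign +
step 1: pivot 17/98 → sign +
step 2: pivot 1/17 → sign +
signature = (3, 0, 0)

Answer: (3, 0, 0)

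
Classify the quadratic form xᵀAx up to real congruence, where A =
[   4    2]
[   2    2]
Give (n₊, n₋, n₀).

Answer: (2, 0, 0)

Derivation:
step 0: pivot 4 → sign +
step 1: pivot 1 → sign +
signature = (2, 0, 0)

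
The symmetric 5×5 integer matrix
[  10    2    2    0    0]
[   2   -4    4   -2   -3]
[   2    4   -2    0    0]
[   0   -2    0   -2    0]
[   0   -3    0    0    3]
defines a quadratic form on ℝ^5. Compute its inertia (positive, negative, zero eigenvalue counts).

step 0: pivot 10 → sign +
step 1: pivot -22/5 → sign −
step 2: pivot 6/11 → sign +
step 3: pivot -6 → sign −
step 4: row/col 4 already zero → sign 0
signature = (2, 2, 1)

Answer: (2, 2, 1)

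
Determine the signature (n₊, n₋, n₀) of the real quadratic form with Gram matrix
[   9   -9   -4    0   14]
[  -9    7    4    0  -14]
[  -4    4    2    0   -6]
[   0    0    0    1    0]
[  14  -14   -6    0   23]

step 0: pivot 9 → sign +
step 1: pivot -2 → sign −
step 2: pivot 2/9 → sign +
step 3: pivot 1 → sign +
step 4: pivot 1 → sign +
signature = (4, 1, 0)

Answer: (4, 1, 0)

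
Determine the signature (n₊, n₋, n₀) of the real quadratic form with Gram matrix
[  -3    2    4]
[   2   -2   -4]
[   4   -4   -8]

step 0: pivot -3 → sign −
step 1: pivot -2/3 → sign −
step 2: row/col 2 already zero → sign 0
signature = (0, 2, 1)

Answer: (0, 2, 1)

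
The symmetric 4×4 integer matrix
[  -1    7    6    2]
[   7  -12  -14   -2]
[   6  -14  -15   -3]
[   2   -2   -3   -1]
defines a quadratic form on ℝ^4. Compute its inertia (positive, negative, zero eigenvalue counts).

step 0: pivot -1 → sign −
step 1: pivot 37 → sign +
step 2: pivot -7/37 → sign −
step 3: pivot -6/7 → sign −
signature = (1, 3, 0)

Answer: (1, 3, 0)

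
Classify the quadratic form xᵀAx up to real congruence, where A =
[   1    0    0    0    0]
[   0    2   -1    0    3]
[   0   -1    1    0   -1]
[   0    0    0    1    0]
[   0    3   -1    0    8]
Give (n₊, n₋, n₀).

step 0: pivot 1 → sign +
step 1: pivot 2 → sign +
step 2: pivot 1/2 → sign +
step 3: pivot 1 → sign +
step 4: pivot 3 → sign +
signature = (5, 0, 0)

Answer: (5, 0, 0)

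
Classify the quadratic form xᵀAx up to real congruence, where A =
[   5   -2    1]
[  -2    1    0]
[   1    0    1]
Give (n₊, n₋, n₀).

step 0: pivot 5 → sign +
step 1: pivot 1/5 → sign +
step 2: row/col 2 already zero → sign 0
signature = (2, 0, 1)

Answer: (2, 0, 1)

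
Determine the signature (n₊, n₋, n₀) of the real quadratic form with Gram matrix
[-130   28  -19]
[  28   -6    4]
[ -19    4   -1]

Answer: (2, 1, 0)

Derivation:
step 0: pivot -130 → sign −
step 1: pivot 2/65 → sign +
step 2: pivot 3/2 → sign +
signature = (2, 1, 0)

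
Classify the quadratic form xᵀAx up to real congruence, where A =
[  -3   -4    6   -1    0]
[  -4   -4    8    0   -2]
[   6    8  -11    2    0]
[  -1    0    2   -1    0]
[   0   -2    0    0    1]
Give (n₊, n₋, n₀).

Answer: (2, 2, 1)

Derivation:
step 0: pivot -3 → sign −
step 1: pivot 4/3 → sign +
step 2: pivot 1 → sign +
step 3: pivot -2 → sign −
step 4: row/col 4 already zero → sign 0
signature = (2, 2, 1)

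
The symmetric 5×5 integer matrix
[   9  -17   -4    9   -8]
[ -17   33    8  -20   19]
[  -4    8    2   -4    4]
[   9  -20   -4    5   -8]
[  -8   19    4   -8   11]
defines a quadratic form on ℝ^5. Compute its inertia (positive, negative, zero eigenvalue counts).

Answer: (3, 2, 0)

Derivation:
step 0: pivot 9 → sign +
step 1: pivot 8/9 → sign +
step 2: pivot -113/8 → sign −
step 3: pivot 18/113 → sign +
step 4: pivot -1 → sign −
signature = (3, 2, 0)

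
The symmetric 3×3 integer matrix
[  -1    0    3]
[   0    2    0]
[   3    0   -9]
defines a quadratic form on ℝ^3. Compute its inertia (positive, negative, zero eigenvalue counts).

step 0: pivot -1 → sign −
step 1: pivot 2 → sign +
step 2: row/col 2 already zero → sign 0
signature = (1, 1, 1)

Answer: (1, 1, 1)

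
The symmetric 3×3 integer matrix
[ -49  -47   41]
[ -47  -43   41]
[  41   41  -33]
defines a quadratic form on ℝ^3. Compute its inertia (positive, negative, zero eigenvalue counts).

Answer: (1, 2, 0)

Derivation:
step 0: pivot -49 → sign −
step 1: pivot 102/49 → sign +
step 2: pivot -2/51 → sign −
signature = (1, 2, 0)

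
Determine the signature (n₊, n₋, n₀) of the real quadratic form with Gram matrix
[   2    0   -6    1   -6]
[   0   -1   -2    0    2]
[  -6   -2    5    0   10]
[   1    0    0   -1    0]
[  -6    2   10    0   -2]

step 0: pivot 2 → sign +
step 1: pivot -1 → sign −
step 2: pivot -9 → sign −
step 3: pivot -1/2 → sign −
step 4: pivot 2 → sign +
signature = (2, 3, 0)

Answer: (2, 3, 0)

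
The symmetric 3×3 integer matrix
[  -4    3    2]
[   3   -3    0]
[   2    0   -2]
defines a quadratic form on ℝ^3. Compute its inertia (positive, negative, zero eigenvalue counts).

step 0: pivot -4 → sign −
step 1: pivot -3/4 → sign −
step 2: pivot 2 → sign +
signature = (1, 2, 0)

Answer: (1, 2, 0)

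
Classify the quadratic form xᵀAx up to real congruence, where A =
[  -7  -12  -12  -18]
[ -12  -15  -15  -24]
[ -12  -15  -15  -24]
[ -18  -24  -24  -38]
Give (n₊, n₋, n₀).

step 0: pivot -7 → sign −
step 1: pivot 39/7 → sign +
step 2: pivot -2/13 → sign −
step 3: row/col 3 already zero → sign 0
signature = (1, 2, 1)

Answer: (1, 2, 1)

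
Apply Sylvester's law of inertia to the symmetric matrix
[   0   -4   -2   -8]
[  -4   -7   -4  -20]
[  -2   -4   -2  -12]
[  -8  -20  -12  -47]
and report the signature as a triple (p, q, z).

Answer: (3, 1, 0)

Derivation:
step 0: pivot -7 → sign −
step 1: pivot 16/7 → sign +
step 2: pivot 1/4 → sign +
step 3: pivot 1 → sign +
signature = (3, 1, 0)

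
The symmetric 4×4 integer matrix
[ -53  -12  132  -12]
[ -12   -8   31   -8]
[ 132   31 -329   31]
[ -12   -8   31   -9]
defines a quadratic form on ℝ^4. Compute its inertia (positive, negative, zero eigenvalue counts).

Answer: (0, 4, 0)

Derivation:
step 0: pivot -53 → sign −
step 1: pivot -280/53 → sign −
step 2: pivot -3/280 → sign −
step 3: pivot -1 → sign −
signature = (0, 4, 0)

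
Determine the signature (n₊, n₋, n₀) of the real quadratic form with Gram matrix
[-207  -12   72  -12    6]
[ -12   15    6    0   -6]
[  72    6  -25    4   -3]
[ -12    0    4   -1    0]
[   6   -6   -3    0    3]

step 0: pivot -207 → sign −
step 1: pivot 361/23 → sign +
step 2: pivot -61/361 → sign −
step 3: pivot 3/61 → sign +
step 4: row/col 4 already zero → sign 0
signature = (2, 2, 1)

Answer: (2, 2, 1)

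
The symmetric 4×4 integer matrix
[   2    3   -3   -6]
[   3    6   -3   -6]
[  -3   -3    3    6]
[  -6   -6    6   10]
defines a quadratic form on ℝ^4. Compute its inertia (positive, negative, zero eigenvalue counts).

step 0: pivot 2 → sign +
step 1: pivot 3/2 → sign +
step 2: pivot -3 → sign −
step 3: pivot -2 → sign −
signature = (2, 2, 0)

Answer: (2, 2, 0)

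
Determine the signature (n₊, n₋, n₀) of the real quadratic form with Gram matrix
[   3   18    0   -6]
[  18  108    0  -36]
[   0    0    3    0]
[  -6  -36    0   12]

step 0: pivot 3 → sign +
step 1: pivot 3 → sign +
step 2: row/col 2 already zero → sign 0
step 3: row/col 3 already zero → sign 0
signature = (2, 0, 2)

Answer: (2, 0, 2)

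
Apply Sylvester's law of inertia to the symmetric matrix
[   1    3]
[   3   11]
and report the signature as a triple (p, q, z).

step 0: pivot 1 → sign +
step 1: pivot 2 → sign +
signature = (2, 0, 0)

Answer: (2, 0, 0)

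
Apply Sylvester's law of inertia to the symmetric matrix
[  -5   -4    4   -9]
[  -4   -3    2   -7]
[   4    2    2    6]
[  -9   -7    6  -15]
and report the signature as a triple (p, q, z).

Answer: (2, 2, 0)

Derivation:
step 0: pivot -5 → sign −
step 1: pivot 1/5 → sign +
step 2: pivot -2 → sign −
step 3: pivot 1 → sign +
signature = (2, 2, 0)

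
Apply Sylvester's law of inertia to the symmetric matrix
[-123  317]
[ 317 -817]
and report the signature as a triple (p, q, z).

Answer: (0, 2, 0)

Derivation:
step 0: pivot -123 → sign −
step 1: pivot -2/123 → sign −
signature = (0, 2, 0)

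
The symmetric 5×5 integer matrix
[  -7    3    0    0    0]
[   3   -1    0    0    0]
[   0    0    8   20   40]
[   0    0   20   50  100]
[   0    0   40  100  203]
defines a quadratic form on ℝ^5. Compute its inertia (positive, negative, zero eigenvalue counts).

step 0: pivot -7 → sign −
step 1: pivot 2/7 → sign +
step 2: pivot 8 → sign +
step 3: pivot 3 → sign +
step 4: row/col 4 already zero → sign 0
signature = (3, 1, 1)

Answer: (3, 1, 1)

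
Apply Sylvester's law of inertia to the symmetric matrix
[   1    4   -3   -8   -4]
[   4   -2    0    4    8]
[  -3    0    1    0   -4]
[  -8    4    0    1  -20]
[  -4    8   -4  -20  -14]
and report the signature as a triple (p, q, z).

Answer: (3, 1, 1)

Derivation:
step 0: pivot 1 → sign +
step 1: pivot -18 → sign −
step 2: pivot 9 → sign +
step 3: pivot 2/9 → sign +
step 4: row/col 4 already zero → sign 0
signature = (3, 1, 1)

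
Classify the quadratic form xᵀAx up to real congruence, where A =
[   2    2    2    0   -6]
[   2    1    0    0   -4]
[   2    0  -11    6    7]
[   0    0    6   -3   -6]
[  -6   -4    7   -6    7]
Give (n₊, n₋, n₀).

step 0: pivot 2 → sign +
step 1: pivot -1 → sign −
step 2: pivot -9 → sign −
step 3: pivot 1 → sign +
step 4: pivot 2 → sign +
signature = (3, 2, 0)

Answer: (3, 2, 0)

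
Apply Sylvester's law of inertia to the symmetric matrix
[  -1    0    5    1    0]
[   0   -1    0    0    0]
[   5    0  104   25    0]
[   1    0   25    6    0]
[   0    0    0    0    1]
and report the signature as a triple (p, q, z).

Answer: (3, 2, 0)

Derivation:
step 0: pivot -1 → sign −
step 1: pivot -1 → sign −
step 2: pivot 129 → sign +
step 3: pivot 1/43 → sign +
step 4: pivot 1 → sign +
signature = (3, 2, 0)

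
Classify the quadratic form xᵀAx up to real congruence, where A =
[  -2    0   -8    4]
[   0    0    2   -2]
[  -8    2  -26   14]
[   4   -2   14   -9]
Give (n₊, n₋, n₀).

step 0: pivot -2 → sign −
step 1: pivot 6 → sign +
step 2: pivot -2/3 → sign −
step 3: pivot 1 → sign +
signature = (2, 2, 0)

Answer: (2, 2, 0)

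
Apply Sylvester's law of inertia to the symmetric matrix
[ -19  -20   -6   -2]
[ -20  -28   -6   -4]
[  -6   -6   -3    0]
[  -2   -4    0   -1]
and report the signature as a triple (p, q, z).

Answer: (0, 3, 1)

Derivation:
step 0: pivot -19 → sign −
step 1: pivot -132/19 → sign −
step 2: pivot -12/11 → sign −
step 3: row/col 3 already zero → sign 0
signature = (0, 3, 1)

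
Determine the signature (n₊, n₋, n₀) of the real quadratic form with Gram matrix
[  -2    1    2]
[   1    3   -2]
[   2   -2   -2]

step 0: pivot -2 → sign −
step 1: pivot 7/2 → sign +
step 2: pivot -2/7 → sign −
signature = (1, 2, 0)

Answer: (1, 2, 0)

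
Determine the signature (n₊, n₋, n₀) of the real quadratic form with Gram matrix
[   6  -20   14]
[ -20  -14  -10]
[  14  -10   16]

Answer: (1, 1, 1)

Derivation:
step 0: pivot 6 → sign +
step 1: pivot -242/3 → sign −
step 2: row/col 2 already zero → sign 0
signature = (1, 1, 1)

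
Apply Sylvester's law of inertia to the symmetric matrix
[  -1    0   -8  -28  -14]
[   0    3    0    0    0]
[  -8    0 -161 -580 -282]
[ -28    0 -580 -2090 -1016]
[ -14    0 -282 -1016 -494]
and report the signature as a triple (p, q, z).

Answer: (2, 3, 0)

Derivation:
step 0: pivot -1 → sign −
step 1: pivot 3 → sign +
step 2: pivot -97 → sign −
step 3: pivot 54/97 → sign +
step 4: pivot -2/27 → sign −
signature = (2, 3, 0)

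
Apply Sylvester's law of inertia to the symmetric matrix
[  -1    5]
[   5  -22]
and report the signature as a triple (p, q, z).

Answer: (1, 1, 0)

Derivation:
step 0: pivot -1 → sign −
step 1: pivot 3 → sign +
signature = (1, 1, 0)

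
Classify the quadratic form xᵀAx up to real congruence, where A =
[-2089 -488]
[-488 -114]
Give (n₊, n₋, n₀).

step 0: pivot -2089 → sign −
step 1: pivot -2/2089 → sign −
signature = (0, 2, 0)

Answer: (0, 2, 0)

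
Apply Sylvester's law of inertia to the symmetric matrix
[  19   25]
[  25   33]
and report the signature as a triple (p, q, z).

Answer: (2, 0, 0)

Derivation:
step 0: pivot 19 → sign +
step 1: pivot 2/19 → sign +
signature = (2, 0, 0)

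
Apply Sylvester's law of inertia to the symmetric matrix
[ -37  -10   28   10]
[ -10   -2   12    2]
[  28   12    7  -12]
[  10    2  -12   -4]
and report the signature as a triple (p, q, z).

step 0: pivot -37 → sign −
step 1: pivot 26/37 → sign +
step 2: pivot 3/13 → sign +
step 3: pivot -2 → sign −
signature = (2, 2, 0)

Answer: (2, 2, 0)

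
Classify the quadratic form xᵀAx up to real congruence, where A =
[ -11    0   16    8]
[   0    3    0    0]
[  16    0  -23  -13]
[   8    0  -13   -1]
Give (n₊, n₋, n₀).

step 0: pivot -11 → sign −
step 1: pivot 3 → sign +
step 2: pivot 3/11 → sign +
step 3: pivot -2 → sign −
signature = (2, 2, 0)

Answer: (2, 2, 0)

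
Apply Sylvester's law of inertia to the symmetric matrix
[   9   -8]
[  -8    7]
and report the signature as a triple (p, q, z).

Answer: (1, 1, 0)

Derivation:
step 0: pivot 9 → sign +
step 1: pivot -1/9 → sign −
signature = (1, 1, 0)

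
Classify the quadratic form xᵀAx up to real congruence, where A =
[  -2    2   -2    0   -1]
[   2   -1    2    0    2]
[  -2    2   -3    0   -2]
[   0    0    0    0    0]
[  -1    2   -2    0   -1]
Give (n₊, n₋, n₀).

Answer: (1, 3, 1)

Derivation:
step 0: pivot -2 → sign −
step 1: pivot 1 → sign +
step 2: pivot -1 → sign −
step 3: pivot -1/2 → sign −
step 4: row/col 4 already zero → sign 0
signature = (1, 3, 1)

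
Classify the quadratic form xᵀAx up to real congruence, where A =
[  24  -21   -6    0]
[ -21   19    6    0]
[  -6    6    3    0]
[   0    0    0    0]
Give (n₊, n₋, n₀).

Answer: (3, 0, 1)

Derivation:
step 0: pivot 24 → sign +
step 1: pivot 5/8 → sign +
step 2: pivot 3/5 → sign +
step 3: row/col 3 already zero → sign 0
signature = (3, 0, 1)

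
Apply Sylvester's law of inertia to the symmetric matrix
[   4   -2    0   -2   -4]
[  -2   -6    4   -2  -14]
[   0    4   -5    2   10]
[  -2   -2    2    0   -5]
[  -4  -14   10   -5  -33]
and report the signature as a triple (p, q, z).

step 0: pivot 4 → sign +
step 1: pivot -7 → sign −
step 2: pivot -19/7 → sign −
step 3: pivot 6/19 → sign +
step 4: pivot -1/6 → sign −
signature = (2, 3, 0)

Answer: (2, 3, 0)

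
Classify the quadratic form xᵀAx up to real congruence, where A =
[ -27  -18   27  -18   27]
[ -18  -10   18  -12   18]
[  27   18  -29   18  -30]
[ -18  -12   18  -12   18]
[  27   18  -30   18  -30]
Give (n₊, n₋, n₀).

Answer: (2, 2, 1)

Derivation:
step 0: pivot -27 → sign −
step 1: pivot 2 → sign +
step 2: pivot -2 → sign −
step 3: pivot 3/2 → sign +
step 4: row/col 4 already zero → sign 0
signature = (2, 2, 1)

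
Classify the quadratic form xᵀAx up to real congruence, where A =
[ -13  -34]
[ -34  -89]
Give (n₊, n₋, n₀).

step 0: pivot -13 → sign −
step 1: pivot -1/13 → sign −
signature = (0, 2, 0)

Answer: (0, 2, 0)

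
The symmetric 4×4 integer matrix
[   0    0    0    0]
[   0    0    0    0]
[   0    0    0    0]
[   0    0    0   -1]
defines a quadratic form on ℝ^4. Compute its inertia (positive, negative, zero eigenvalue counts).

Answer: (0, 1, 3)

Derivation:
step 0: pivot -1 → sign −
step 1: row/col 1 already zero → sign 0
step 2: row/col 2 already zero → sign 0
step 3: row/col 3 already zero → sign 0
signature = (0, 1, 3)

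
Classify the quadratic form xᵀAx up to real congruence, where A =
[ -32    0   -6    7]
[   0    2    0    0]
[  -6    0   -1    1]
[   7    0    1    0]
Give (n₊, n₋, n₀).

Answer: (3, 1, 0)

Derivation:
step 0: pivot -32 → sign −
step 1: pivot 2 → sign +
step 2: pivot 1/8 → sign +
step 3: pivot 3/4 → sign +
signature = (3, 1, 0)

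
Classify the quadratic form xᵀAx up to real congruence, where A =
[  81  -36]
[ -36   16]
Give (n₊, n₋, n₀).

Answer: (1, 0, 1)

Derivation:
step 0: pivot 81 → sign +
step 1: row/col 1 already zero → sign 0
signature = (1, 0, 1)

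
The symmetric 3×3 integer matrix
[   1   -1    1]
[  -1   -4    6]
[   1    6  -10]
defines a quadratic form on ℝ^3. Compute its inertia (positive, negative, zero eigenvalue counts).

step 0: pivot 1 → sign +
step 1: pivot -5 → sign −
step 2: pivot -6/5 → sign −
signature = (1, 2, 0)

Answer: (1, 2, 0)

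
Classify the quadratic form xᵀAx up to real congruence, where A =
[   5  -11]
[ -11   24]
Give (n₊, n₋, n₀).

step 0: pivot 5 → sign +
step 1: pivot -1/5 → sign −
signature = (1, 1, 0)

Answer: (1, 1, 0)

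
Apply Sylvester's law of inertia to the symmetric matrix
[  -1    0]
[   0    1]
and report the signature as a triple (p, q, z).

Answer: (1, 1, 0)

Derivation:
step 0: pivot -1 → sign −
step 1: pivot 1 → sign +
signature = (1, 1, 0)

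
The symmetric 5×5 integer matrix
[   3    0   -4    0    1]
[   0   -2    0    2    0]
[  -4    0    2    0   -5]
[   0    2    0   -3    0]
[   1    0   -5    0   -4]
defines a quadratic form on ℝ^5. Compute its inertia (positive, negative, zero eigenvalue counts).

Answer: (1, 4, 0)

Derivation:
step 0: pivot 3 → sign +
step 1: pivot -2 → sign −
step 2: pivot -10/3 → sign −
step 3: pivot -1 → sign −
step 4: pivot -3/10 → sign −
signature = (1, 4, 0)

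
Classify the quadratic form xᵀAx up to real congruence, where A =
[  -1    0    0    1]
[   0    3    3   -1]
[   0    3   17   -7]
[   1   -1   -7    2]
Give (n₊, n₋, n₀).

step 0: pivot -1 → sign −
step 1: pivot 3 → sign +
step 2: pivot 14 → sign +
step 3: pivot 2/21 → sign +
signature = (3, 1, 0)

Answer: (3, 1, 0)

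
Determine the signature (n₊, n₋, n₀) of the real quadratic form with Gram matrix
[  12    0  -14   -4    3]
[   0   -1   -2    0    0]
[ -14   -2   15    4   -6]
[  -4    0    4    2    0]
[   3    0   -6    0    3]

Answer: (3, 2, 0)

Derivation:
step 0: pivot 12 → sign +
step 1: pivot -1 → sign −
step 2: pivot 8/3 → sign +
step 3: pivot 1/2 → sign +
step 4: pivot -3/8 → sign −
signature = (3, 2, 0)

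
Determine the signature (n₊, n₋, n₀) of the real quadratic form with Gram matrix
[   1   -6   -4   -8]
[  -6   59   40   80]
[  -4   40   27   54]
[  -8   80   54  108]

Answer: (2, 1, 1)

Derivation:
step 0: pivot 1 → sign +
step 1: pivot 23 → sign +
step 2: pivot -3/23 → sign −
step 3: row/col 3 already zero → sign 0
signature = (2, 1, 1)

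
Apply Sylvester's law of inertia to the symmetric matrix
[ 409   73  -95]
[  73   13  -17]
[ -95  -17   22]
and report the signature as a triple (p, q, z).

Answer: (1, 1, 1)

Derivation:
step 0: pivot 409 → sign +
step 1: pivot -12/409 → sign −
step 2: row/col 2 already zero → sign 0
signature = (1, 1, 1)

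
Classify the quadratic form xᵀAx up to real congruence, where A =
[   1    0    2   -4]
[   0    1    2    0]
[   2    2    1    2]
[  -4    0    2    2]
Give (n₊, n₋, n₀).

step 0: pivot 1 → sign +
step 1: pivot 1 → sign +
step 2: pivot -7 → sign −
step 3: pivot 2/7 → sign +
signature = (3, 1, 0)

Answer: (3, 1, 0)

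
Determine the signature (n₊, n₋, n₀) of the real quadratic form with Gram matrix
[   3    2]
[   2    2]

Answer: (2, 0, 0)

Derivation:
step 0: pivot 3 → sign +
step 1: pivot 2/3 → sign +
signature = (2, 0, 0)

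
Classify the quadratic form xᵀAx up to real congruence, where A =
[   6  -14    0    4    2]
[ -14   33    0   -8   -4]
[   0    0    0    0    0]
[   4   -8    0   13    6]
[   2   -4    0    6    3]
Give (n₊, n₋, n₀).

Answer: (4, 0, 1)

Derivation:
step 0: pivot 6 → sign +
step 1: pivot 1/3 → sign +
step 2: pivot 5 → sign +
step 3: pivot 1/5 → sign +
step 4: row/col 4 already zero → sign 0
signature = (4, 0, 1)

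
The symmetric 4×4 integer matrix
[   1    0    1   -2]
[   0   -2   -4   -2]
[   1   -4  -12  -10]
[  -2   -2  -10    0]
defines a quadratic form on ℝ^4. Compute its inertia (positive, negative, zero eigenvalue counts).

step 0: pivot 1 → sign +
step 1: pivot -2 → sign −
step 2: pivot -5 → sign −
step 3: pivot 6/5 → sign +
signature = (2, 2, 0)

Answer: (2, 2, 0)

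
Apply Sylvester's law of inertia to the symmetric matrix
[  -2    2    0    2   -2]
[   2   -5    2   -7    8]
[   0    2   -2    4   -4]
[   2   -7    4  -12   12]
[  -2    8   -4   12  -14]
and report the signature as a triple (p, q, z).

Answer: (0, 4, 1)

Derivation:
step 0: pivot -2 → sign −
step 1: pivot -3 → sign −
step 2: pivot -2/3 → sign −
step 3: pivot -1 → sign −
step 4: row/col 4 already zero → sign 0
signature = (0, 4, 1)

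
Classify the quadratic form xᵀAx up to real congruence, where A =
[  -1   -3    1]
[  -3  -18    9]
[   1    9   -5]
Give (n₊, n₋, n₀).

Answer: (0, 2, 1)

Derivation:
step 0: pivot -1 → sign −
step 1: pivot -9 → sign −
step 2: row/col 2 already zero → sign 0
signature = (0, 2, 1)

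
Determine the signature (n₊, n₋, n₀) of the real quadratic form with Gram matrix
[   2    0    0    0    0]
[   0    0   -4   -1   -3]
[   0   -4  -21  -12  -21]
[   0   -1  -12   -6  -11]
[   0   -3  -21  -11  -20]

Answer: (3, 2, 0)

Derivation:
step 0: pivot 2 → sign +
step 1: pivot -21 → sign −
step 2: pivot 16/21 → sign +
step 3: pivot -21/16 → sign −
step 4: pivot 1/21 → sign +
signature = (3, 2, 0)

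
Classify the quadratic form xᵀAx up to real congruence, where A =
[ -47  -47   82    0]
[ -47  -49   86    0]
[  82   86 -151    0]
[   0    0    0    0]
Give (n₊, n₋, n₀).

step 0: pivot -47 → sign −
step 1: pivot -2 → sign −
step 2: pivot 3/47 → sign +
step 3: row/col 3 already zero → sign 0
signature = (1, 2, 1)

Answer: (1, 2, 1)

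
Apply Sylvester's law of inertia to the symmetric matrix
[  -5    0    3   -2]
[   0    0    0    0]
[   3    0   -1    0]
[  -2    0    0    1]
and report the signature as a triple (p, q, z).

Answer: (1, 1, 2)

Derivation:
step 0: pivot -5 → sign −
step 1: pivot 4/5 → sign +
step 2: row/col 2 already zero → sign 0
step 3: row/col 3 already zero → sign 0
signature = (1, 1, 2)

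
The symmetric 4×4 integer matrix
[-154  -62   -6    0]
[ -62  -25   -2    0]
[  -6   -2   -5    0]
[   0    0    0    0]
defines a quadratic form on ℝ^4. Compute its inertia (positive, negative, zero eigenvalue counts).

Answer: (0, 3, 1)

Derivation:
step 0: pivot -154 → sign −
step 1: pivot -3/77 → sign −
step 2: pivot -1/3 → sign −
step 3: row/col 3 already zero → sign 0
signature = (0, 3, 1)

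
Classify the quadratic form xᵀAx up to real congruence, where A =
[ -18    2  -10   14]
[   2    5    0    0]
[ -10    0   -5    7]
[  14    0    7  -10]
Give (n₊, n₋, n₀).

Answer: (2, 2, 0)

Derivation:
step 0: pivot -18 → sign −
step 1: pivot 47/9 → sign +
step 2: pivot 15/47 → sign +
step 3: pivot -1/5 → sign −
signature = (2, 2, 0)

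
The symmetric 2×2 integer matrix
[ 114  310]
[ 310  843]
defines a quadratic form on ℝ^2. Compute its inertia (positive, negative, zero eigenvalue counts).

step 0: pivot 114 → sign +
step 1: pivot 1/57 → sign +
signature = (2, 0, 0)

Answer: (2, 0, 0)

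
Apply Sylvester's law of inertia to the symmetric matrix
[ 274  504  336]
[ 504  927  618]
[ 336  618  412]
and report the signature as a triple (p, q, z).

Answer: (1, 1, 1)

Derivation:
step 0: pivot 274 → sign +
step 1: pivot -9/137 → sign −
step 2: row/col 2 already zero → sign 0
signature = (1, 1, 1)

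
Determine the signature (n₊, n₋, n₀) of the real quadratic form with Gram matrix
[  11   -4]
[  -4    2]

Answer: (2, 0, 0)

Derivation:
step 0: pivot 11 → sign +
step 1: pivot 6/11 → sign +
signature = (2, 0, 0)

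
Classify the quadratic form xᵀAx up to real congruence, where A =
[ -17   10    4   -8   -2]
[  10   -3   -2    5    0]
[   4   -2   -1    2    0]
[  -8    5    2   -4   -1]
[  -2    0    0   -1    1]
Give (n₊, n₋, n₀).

step 0: pivot -17 → sign −
step 1: pivot 49/17 → sign +
step 2: pivot -5/49 → sign −
step 3: pivot -1/5 → sign −
step 4: pivot 2 → sign +
signature = (2, 3, 0)

Answer: (2, 3, 0)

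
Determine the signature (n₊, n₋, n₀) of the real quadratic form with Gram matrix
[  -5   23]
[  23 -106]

step 0: pivot -5 → sign −
step 1: pivot -1/5 → sign −
signature = (0, 2, 0)

Answer: (0, 2, 0)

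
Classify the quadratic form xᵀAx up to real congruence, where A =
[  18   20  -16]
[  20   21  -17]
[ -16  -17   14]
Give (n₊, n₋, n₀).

step 0: pivot 18 → sign +
step 1: pivot -11/9 → sign −
step 2: pivot 3/11 → sign +
signature = (2, 1, 0)

Answer: (2, 1, 0)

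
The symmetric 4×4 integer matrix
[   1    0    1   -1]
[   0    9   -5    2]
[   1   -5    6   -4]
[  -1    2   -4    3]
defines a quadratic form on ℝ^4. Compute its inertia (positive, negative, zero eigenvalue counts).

step 0: pivot 1 → sign +
step 1: pivot 9 → sign +
step 2: pivot 20/9 → sign +
step 3: pivot -1/20 → sign −
signature = (3, 1, 0)

Answer: (3, 1, 0)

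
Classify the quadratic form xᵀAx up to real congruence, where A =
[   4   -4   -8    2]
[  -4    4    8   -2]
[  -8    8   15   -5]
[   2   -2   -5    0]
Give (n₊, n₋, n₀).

Answer: (1, 1, 2)

Derivation:
step 0: pivot 4 → sign +
step 1: pivot -1 → sign −
step 2: row/col 2 already zero → sign 0
step 3: row/col 3 already zero → sign 0
signature = (1, 1, 2)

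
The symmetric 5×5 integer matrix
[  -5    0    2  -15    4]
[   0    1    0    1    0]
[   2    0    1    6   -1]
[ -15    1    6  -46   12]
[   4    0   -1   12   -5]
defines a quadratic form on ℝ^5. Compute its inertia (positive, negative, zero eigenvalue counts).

step 0: pivot -5 → sign −
step 1: pivot 1 → sign +
step 2: pivot 9/5 → sign +
step 3: pivot -2 → sign −
step 4: pivot -2 → sign −
signature = (2, 3, 0)

Answer: (2, 3, 0)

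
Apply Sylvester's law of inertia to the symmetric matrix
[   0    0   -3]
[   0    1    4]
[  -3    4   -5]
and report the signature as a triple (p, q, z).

step 0: pivot 1 → sign +
step 1: pivot -21 → sign −
step 2: pivot 3/7 → sign +
signature = (2, 1, 0)

Answer: (2, 1, 0)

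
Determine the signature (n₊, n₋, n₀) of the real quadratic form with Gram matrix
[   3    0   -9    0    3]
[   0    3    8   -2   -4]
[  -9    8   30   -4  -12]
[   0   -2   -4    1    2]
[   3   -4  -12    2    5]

Answer: (2, 3, 0)

Derivation:
step 0: pivot 3 → sign +
step 1: pivot 3 → sign +
step 2: pivot -55/3 → sign −
step 3: pivot -13/55 → sign −
step 4: pivot -1/13 → sign −
signature = (2, 3, 0)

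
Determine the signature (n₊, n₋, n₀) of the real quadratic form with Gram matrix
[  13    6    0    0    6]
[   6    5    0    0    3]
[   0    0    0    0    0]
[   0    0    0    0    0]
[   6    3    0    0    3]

Answer: (3, 0, 2)

Derivation:
step 0: pivot 13 → sign +
step 1: pivot 29/13 → sign +
step 2: pivot 6/29 → sign +
step 3: row/col 3 already zero → sign 0
step 4: row/col 4 already zero → sign 0
signature = (3, 0, 2)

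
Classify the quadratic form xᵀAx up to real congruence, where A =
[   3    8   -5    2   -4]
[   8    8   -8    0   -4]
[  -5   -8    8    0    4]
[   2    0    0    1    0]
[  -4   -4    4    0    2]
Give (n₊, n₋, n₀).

step 0: pivot 3 → sign +
step 1: pivot -40/3 → sign −
step 2: pivot 9/5 → sign +
step 3: pivot 1 → sign +
step 4: row/col 4 already zero → sign 0
signature = (3, 1, 1)

Answer: (3, 1, 1)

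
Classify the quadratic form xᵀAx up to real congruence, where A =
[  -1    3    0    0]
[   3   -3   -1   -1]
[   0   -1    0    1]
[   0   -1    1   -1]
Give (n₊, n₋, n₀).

Answer: (2, 2, 0)

Derivation:
step 0: pivot -1 → sign −
step 1: pivot 6 → sign +
step 2: pivot -1/6 → sign −
step 3: pivot 3 → sign +
signature = (2, 2, 0)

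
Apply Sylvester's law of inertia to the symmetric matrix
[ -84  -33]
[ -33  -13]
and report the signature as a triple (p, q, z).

Answer: (0, 2, 0)

Derivation:
step 0: pivot -84 → sign −
step 1: pivot -1/28 → sign −
signature = (0, 2, 0)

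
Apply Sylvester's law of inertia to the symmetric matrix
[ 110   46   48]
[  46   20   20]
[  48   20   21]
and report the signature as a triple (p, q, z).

step 0: pivot 110 → sign +
step 1: pivot 42/55 → sign +
step 2: pivot 1/21 → sign +
signature = (3, 0, 0)

Answer: (3, 0, 0)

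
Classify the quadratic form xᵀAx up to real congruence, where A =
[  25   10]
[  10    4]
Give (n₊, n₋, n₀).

Answer: (1, 0, 1)

Derivation:
step 0: pivot 25 → sign +
step 1: row/col 1 already zero → sign 0
signature = (1, 0, 1)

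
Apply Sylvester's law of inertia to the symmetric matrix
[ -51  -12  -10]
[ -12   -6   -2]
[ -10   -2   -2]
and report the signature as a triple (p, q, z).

Answer: (0, 2, 1)

Derivation:
step 0: pivot -51 → sign −
step 1: pivot -54/17 → sign −
step 2: row/col 2 already zero → sign 0
signature = (0, 2, 1)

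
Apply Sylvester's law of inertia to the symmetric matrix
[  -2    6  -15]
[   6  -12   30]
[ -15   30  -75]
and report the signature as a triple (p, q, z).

Answer: (1, 1, 1)

Derivation:
step 0: pivot -2 → sign −
step 1: pivot 6 → sign +
step 2: row/col 2 already zero → sign 0
signature = (1, 1, 1)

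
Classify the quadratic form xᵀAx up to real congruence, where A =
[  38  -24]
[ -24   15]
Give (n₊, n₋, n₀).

step 0: pivot 38 → sign +
step 1: pivot -3/19 → sign −
signature = (1, 1, 0)

Answer: (1, 1, 0)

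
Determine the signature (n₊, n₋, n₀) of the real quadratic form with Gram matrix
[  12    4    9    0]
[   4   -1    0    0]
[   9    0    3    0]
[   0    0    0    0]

Answer: (2, 1, 1)

Derivation:
step 0: pivot 12 → sign +
step 1: pivot -7/3 → sign −
step 2: pivot 3/28 → sign +
step 3: row/col 3 already zero → sign 0
signature = (2, 1, 1)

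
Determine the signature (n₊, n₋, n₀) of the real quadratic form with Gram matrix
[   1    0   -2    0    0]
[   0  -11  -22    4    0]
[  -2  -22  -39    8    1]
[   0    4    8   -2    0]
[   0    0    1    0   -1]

Answer: (2, 3, 0)

Derivation:
step 0: pivot 1 → sign +
step 1: pivot -11 → sign −
step 2: pivot 1 → sign +
step 3: pivot -6/11 → sign −
step 4: pivot -2 → sign −
signature = (2, 3, 0)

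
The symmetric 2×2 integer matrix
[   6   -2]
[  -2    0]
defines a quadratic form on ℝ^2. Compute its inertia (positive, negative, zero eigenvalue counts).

step 0: pivot 6 → sign +
step 1: pivot -2/3 → sign −
signature = (1, 1, 0)

Answer: (1, 1, 0)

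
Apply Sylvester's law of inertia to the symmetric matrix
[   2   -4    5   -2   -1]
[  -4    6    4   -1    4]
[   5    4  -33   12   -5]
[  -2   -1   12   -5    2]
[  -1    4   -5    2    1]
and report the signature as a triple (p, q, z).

step 0: pivot 2 → sign +
step 1: pivot -2 → sign −
step 2: pivot 105/2 → sign +
step 3: pivot -47/70 → sign −
step 4: pivot -2/141 → sign −
signature = (2, 3, 0)

Answer: (2, 3, 0)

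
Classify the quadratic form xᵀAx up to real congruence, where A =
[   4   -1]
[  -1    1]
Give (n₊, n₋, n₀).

step 0: pivot 4 → sign +
step 1: pivot 3/4 → sign +
signature = (2, 0, 0)

Answer: (2, 0, 0)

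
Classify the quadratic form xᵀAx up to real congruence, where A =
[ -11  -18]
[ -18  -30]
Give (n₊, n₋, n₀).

Answer: (0, 2, 0)

Derivation:
step 0: pivot -11 → sign −
step 1: pivot -6/11 → sign −
signature = (0, 2, 0)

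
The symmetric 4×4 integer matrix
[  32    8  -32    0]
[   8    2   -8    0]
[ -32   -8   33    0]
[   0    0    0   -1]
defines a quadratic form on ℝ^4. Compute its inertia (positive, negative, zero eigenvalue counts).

Answer: (2, 1, 1)

Derivation:
step 0: pivot 32 → sign +
step 1: pivot 1 → sign +
step 2: pivot -1 → sign −
step 3: row/col 3 already zero → sign 0
signature = (2, 1, 1)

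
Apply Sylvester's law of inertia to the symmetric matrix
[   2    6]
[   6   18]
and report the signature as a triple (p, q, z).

step 0: pivot 2 → sign +
step 1: row/col 1 already zero → sign 0
signature = (1, 0, 1)

Answer: (1, 0, 1)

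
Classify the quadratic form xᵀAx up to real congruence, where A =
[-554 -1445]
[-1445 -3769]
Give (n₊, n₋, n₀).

Answer: (0, 2, 0)

Derivation:
step 0: pivot -554 → sign −
step 1: pivot -1/554 → sign −
signature = (0, 2, 0)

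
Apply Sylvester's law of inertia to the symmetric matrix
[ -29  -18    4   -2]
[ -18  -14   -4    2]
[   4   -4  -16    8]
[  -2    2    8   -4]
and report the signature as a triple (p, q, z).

step 0: pivot -29 → sign −
step 1: pivot -82/29 → sign −
step 2: pivot -24/41 → sign −
step 3: row/col 3 already zero → sign 0
signature = (0, 3, 1)

Answer: (0, 3, 1)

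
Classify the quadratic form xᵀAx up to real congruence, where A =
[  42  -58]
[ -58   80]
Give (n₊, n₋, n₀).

Answer: (1, 1, 0)

Derivation:
step 0: pivot 42 → sign +
step 1: pivot -2/21 → sign −
signature = (1, 1, 0)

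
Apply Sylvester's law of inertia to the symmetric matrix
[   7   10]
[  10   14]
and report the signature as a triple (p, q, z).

Answer: (1, 1, 0)

Derivation:
step 0: pivot 7 → sign +
step 1: pivot -2/7 → sign −
signature = (1, 1, 0)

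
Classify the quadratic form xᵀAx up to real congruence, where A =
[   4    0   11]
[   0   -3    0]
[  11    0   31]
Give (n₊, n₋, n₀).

step 0: pivot 4 → sign +
step 1: pivot -3 → sign −
step 2: pivot 3/4 → sign +
signature = (2, 1, 0)

Answer: (2, 1, 0)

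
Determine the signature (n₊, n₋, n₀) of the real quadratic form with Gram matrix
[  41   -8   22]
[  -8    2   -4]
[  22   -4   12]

step 0: pivot 41 → sign +
step 1: pivot 18/41 → sign +
step 2: row/col 2 already zero → sign 0
signature = (2, 0, 1)

Answer: (2, 0, 1)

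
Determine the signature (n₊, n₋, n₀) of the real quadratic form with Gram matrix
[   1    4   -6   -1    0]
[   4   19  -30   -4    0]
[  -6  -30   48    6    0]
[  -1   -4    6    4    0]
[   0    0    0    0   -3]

Answer: (3, 1, 1)

Derivation:
step 0: pivot 1 → sign +
step 1: pivot 3 → sign +
step 2: pivot 3 → sign +
step 3: pivot -3 → sign −
step 4: row/col 4 already zero → sign 0
signature = (3, 1, 1)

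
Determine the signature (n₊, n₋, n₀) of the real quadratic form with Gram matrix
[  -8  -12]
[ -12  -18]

step 0: pivot -8 → sign −
step 1: row/col 1 already zero → sign 0
signature = (0, 1, 1)

Answer: (0, 1, 1)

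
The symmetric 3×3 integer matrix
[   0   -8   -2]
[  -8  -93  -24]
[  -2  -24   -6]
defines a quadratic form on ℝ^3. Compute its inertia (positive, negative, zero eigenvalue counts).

Answer: (2, 1, 0)

Derivation:
step 0: pivot -93 → sign −
step 1: pivot 64/93 → sign +
step 2: pivot 3/16 → sign +
signature = (2, 1, 0)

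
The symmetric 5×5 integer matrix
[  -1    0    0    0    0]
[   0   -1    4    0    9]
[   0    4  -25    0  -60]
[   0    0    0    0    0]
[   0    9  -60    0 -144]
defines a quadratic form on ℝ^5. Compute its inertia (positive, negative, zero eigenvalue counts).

step 0: pivot -1 → sign −
step 1: pivot -1 → sign −
step 2: pivot -9 → sign −
step 3: pivot 1 → sign +
step 4: row/col 4 already zero → sign 0
signature = (1, 3, 1)

Answer: (1, 3, 1)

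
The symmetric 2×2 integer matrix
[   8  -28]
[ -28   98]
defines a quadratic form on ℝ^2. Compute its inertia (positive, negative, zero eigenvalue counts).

step 0: pivot 8 → sign +
step 1: row/col 1 already zero → sign 0
signature = (1, 0, 1)

Answer: (1, 0, 1)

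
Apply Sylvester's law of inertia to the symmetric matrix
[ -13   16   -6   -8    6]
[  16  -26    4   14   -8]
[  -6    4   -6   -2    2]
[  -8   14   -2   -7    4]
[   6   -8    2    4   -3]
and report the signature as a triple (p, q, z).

Answer: (1, 4, 0)

Derivation:
step 0: pivot -13 → sign −
step 1: pivot -82/13 → sign −
step 2: pivot -58/41 → sign −
step 3: pivot 25/29 → sign +
step 4: pivot -1/25 → sign −
signature = (1, 4, 0)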